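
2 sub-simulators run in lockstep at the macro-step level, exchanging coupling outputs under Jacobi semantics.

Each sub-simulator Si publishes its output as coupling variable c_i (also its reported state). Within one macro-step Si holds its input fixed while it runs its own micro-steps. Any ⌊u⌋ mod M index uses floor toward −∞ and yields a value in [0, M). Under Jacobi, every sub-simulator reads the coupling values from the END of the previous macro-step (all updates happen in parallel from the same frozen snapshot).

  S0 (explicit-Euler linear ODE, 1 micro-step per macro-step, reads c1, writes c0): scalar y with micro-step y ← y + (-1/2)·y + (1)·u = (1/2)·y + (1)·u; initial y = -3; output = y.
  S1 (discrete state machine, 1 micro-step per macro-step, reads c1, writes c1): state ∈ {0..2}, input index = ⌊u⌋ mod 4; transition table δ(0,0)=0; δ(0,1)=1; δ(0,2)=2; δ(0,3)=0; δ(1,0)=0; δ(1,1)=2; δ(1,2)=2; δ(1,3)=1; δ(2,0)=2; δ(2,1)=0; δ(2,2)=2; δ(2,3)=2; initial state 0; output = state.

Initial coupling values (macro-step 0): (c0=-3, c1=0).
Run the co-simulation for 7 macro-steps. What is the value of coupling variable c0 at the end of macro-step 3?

c0 at macro-step 3 = -3/8

macro 1: S0 reads c1=0 → after 1×micro: -3/2; S1 reads c1=0 → after 1×micro: 0 ⇒ (c0=-3/2, c1=0)
macro 2: S0 reads c1=0 → after 1×micro: -3/4; S1 reads c1=0 → after 1×micro: 0 ⇒ (c0=-3/4, c1=0)
macro 3: S0 reads c1=0 → after 1×micro: -3/8; S1 reads c1=0 → after 1×micro: 0 ⇒ (c0=-3/8, c1=0)
macro 4: S0 reads c1=0 → after 1×micro: -3/16; S1 reads c1=0 → after 1×micro: 0 ⇒ (c0=-3/16, c1=0)
macro 5: S0 reads c1=0 → after 1×micro: -3/32; S1 reads c1=0 → after 1×micro: 0 ⇒ (c0=-3/32, c1=0)
macro 6: S0 reads c1=0 → after 1×micro: -3/64; S1 reads c1=0 → after 1×micro: 0 ⇒ (c0=-3/64, c1=0)
macro 7: S0 reads c1=0 → after 1×micro: -3/128; S1 reads c1=0 → after 1×micro: 0 ⇒ (c0=-3/128, c1=0)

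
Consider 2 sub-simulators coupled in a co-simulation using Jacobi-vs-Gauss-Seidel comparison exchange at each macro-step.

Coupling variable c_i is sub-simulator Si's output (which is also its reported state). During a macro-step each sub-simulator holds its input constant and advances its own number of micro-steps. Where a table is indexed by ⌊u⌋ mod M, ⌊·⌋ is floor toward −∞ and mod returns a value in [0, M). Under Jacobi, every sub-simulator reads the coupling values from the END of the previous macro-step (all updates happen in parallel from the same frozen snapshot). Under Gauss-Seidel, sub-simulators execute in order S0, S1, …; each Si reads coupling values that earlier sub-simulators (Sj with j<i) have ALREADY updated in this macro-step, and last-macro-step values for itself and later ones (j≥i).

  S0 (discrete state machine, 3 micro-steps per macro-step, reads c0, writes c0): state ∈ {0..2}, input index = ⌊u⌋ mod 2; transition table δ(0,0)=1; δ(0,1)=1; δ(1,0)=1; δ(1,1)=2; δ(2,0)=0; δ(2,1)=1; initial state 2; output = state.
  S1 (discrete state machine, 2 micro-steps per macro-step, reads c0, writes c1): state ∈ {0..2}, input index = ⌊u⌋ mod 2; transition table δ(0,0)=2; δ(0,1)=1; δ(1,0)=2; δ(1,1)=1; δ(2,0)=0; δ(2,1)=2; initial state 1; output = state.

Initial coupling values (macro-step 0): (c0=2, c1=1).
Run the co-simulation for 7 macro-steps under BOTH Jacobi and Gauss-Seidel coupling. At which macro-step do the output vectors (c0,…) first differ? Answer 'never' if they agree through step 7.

[Jacobi] macro 1: S0 reads c0=2 → after 3×micro: 1; S1 reads c0=2 → after 2×micro: 0 ⇒ (c0=1, c1=0)
[Jacobi] macro 2: S0 reads c0=1 → after 3×micro: 2; S1 reads c0=1 → after 2×micro: 1 ⇒ (c0=2, c1=1)
[Jacobi] macro 3: S0 reads c0=2 → after 3×micro: 1; S1 reads c0=2 → after 2×micro: 0 ⇒ (c0=1, c1=0)
[Jacobi] macro 4: S0 reads c0=1 → after 3×micro: 2; S1 reads c0=1 → after 2×micro: 1 ⇒ (c0=2, c1=1)
[Jacobi] macro 5: S0 reads c0=2 → after 3×micro: 1; S1 reads c0=2 → after 2×micro: 0 ⇒ (c0=1, c1=0)
[Jacobi] macro 6: S0 reads c0=1 → after 3×micro: 2; S1 reads c0=1 → after 2×micro: 1 ⇒ (c0=2, c1=1)
[Jacobi] macro 7: S0 reads c0=2 → after 3×micro: 1; S1 reads c0=2 → after 2×micro: 0 ⇒ (c0=1, c1=0)
[Gauss-Seidel] macro 1: S0 reads c0=2 → after 3×micro: 1; S1 reads c0=1 → after 2×micro: 1 ⇒ (c0=1, c1=1)
[Gauss-Seidel] macro 2: S0 reads c0=1 → after 3×micro: 2; S1 reads c0=2 → after 2×micro: 0 ⇒ (c0=2, c1=0)
[Gauss-Seidel] macro 3: S0 reads c0=2 → after 3×micro: 1; S1 reads c0=1 → after 2×micro: 1 ⇒ (c0=1, c1=1)
[Gauss-Seidel] macro 4: S0 reads c0=1 → after 3×micro: 2; S1 reads c0=2 → after 2×micro: 0 ⇒ (c0=2, c1=0)
[Gauss-Seidel] macro 5: S0 reads c0=2 → after 3×micro: 1; S1 reads c0=1 → after 2×micro: 1 ⇒ (c0=1, c1=1)
[Gauss-Seidel] macro 6: S0 reads c0=1 → after 3×micro: 2; S1 reads c0=2 → after 2×micro: 0 ⇒ (c0=2, c1=0)
[Gauss-Seidel] macro 7: S0 reads c0=2 → after 3×micro: 1; S1 reads c0=1 → after 2×micro: 1 ⇒ (c0=1, c1=1)

first divergence at macro-step: 1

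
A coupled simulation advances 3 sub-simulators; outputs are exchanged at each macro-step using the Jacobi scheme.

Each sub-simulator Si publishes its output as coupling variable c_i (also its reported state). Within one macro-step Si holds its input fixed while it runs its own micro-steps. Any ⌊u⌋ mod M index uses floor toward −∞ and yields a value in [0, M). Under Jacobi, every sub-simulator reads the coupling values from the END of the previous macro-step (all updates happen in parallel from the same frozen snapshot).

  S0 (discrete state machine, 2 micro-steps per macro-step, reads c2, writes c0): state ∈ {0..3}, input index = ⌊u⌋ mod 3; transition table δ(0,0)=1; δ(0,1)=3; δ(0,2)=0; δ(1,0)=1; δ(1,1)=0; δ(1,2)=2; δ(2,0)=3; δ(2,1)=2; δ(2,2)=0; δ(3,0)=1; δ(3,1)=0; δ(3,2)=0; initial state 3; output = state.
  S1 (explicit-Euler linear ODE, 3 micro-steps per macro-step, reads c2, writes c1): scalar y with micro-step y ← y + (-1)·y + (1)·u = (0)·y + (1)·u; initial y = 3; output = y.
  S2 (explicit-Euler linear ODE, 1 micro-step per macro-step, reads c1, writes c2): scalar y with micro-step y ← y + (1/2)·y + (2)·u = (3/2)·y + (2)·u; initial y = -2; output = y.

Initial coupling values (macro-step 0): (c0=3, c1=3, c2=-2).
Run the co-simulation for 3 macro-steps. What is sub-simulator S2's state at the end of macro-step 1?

S2 state at macro-step 1 = 3

macro 1: S0 reads c2=-2 → after 2×micro: 3; S1 reads c2=-2 → after 3×micro: -2; S2 reads c1=3 → after 1×micro: 3 ⇒ (c0=3, c1=-2, c2=3)
macro 2: S0 reads c2=3 → after 2×micro: 1; S1 reads c2=3 → after 3×micro: 3; S2 reads c1=-2 → after 1×micro: 1/2 ⇒ (c0=1, c1=3, c2=1/2)
macro 3: S0 reads c2=1/2 → after 2×micro: 1; S1 reads c2=1/2 → after 3×micro: 1/2; S2 reads c1=3 → after 1×micro: 27/4 ⇒ (c0=1, c1=1/2, c2=27/4)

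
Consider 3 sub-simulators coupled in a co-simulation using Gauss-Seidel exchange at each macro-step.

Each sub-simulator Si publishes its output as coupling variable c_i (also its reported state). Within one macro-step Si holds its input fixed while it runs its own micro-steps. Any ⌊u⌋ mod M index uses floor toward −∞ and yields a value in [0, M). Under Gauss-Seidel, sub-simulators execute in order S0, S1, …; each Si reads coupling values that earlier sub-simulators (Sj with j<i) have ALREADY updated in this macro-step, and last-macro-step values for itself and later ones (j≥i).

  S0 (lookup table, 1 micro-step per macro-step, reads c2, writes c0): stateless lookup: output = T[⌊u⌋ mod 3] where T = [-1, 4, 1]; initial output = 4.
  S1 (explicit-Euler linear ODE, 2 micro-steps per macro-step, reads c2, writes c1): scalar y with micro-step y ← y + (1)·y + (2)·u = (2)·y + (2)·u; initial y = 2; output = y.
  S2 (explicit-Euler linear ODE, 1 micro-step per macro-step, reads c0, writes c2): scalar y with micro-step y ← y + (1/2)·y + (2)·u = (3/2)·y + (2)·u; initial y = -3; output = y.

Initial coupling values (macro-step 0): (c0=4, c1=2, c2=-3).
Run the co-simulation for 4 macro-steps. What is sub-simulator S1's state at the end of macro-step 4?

macro 1: S0 reads c2=-3 → after 1×micro: -1; S1 reads c2=-3 → after 2×micro: -10; S2 reads c0=-1 → after 1×micro: -13/2 ⇒ (c0=-1, c1=-10, c2=-13/2)
macro 2: S0 reads c2=-13/2 → after 1×micro: 1; S1 reads c2=-13/2 → after 2×micro: -79; S2 reads c0=1 → after 1×micro: -31/4 ⇒ (c0=1, c1=-79, c2=-31/4)
macro 3: S0 reads c2=-31/4 → after 1×micro: 4; S1 reads c2=-31/4 → after 2×micro: -725/2; S2 reads c0=4 → after 1×micro: -29/8 ⇒ (c0=4, c1=-725/2, c2=-29/8)
macro 4: S0 reads c2=-29/8 → after 1×micro: 1; S1 reads c2=-29/8 → after 2×micro: -5887/4; S2 reads c0=1 → after 1×micro: -55/16 ⇒ (c0=1, c1=-5887/4, c2=-55/16)

S1 state at macro-step 4 = -5887/4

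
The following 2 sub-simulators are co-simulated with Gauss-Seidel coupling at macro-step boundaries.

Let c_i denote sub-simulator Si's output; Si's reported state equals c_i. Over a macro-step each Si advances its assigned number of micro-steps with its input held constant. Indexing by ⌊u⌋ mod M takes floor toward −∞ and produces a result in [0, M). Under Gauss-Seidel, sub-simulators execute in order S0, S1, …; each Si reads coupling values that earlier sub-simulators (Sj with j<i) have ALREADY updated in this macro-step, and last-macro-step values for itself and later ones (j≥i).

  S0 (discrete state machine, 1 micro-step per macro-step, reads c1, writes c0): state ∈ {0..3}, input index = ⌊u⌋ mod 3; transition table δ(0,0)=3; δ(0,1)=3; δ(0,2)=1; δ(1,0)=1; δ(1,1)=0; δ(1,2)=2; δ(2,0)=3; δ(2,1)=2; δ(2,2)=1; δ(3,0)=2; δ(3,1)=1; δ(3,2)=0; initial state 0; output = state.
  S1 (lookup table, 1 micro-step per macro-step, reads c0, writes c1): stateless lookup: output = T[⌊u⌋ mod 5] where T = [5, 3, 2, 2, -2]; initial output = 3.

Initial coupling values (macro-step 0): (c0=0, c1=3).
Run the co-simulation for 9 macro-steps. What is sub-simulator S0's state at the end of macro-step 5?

macro 1: S0 reads c1=3 → after 1×micro: 3; S1 reads c0=3 → after 1×micro: 2 ⇒ (c0=3, c1=2)
macro 2: S0 reads c1=2 → after 1×micro: 0; S1 reads c0=0 → after 1×micro: 5 ⇒ (c0=0, c1=5)
macro 3: S0 reads c1=5 → after 1×micro: 1; S1 reads c0=1 → after 1×micro: 3 ⇒ (c0=1, c1=3)
macro 4: S0 reads c1=3 → after 1×micro: 1; S1 reads c0=1 → after 1×micro: 3 ⇒ (c0=1, c1=3)
macro 5: S0 reads c1=3 → after 1×micro: 1; S1 reads c0=1 → after 1×micro: 3 ⇒ (c0=1, c1=3)
macro 6: S0 reads c1=3 → after 1×micro: 1; S1 reads c0=1 → after 1×micro: 3 ⇒ (c0=1, c1=3)
macro 7: S0 reads c1=3 → after 1×micro: 1; S1 reads c0=1 → after 1×micro: 3 ⇒ (c0=1, c1=3)
macro 8: S0 reads c1=3 → after 1×micro: 1; S1 reads c0=1 → after 1×micro: 3 ⇒ (c0=1, c1=3)
macro 9: S0 reads c1=3 → after 1×micro: 1; S1 reads c0=1 → after 1×micro: 3 ⇒ (c0=1, c1=3)

S0 state at macro-step 5 = 1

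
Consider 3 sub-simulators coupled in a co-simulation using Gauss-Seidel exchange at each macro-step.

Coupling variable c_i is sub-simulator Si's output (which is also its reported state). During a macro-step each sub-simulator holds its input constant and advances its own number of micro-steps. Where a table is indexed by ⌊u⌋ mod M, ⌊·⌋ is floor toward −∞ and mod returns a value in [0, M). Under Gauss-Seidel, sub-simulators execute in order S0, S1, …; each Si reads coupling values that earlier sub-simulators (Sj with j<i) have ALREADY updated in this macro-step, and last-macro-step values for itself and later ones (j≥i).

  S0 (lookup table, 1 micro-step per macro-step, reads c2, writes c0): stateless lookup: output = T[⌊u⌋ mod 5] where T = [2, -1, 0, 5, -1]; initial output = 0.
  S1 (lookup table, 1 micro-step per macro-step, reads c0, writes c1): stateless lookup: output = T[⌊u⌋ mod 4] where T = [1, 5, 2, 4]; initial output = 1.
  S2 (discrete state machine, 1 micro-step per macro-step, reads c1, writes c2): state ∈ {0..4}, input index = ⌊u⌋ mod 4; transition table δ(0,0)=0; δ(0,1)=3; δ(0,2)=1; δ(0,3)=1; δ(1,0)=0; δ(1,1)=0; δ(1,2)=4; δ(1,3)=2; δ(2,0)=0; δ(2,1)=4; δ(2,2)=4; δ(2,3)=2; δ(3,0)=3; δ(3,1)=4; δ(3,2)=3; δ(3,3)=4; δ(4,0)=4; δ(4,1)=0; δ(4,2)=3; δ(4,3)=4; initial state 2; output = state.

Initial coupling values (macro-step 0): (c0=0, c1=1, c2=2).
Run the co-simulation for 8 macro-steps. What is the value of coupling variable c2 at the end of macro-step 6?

macro 1: S0 reads c2=2 → after 1×micro: 0; S1 reads c0=0 → after 1×micro: 1; S2 reads c1=1 → after 1×micro: 4 ⇒ (c0=0, c1=1, c2=4)
macro 2: S0 reads c2=4 → after 1×micro: -1; S1 reads c0=-1 → after 1×micro: 4; S2 reads c1=4 → after 1×micro: 4 ⇒ (c0=-1, c1=4, c2=4)
macro 3: S0 reads c2=4 → after 1×micro: -1; S1 reads c0=-1 → after 1×micro: 4; S2 reads c1=4 → after 1×micro: 4 ⇒ (c0=-1, c1=4, c2=4)
macro 4: S0 reads c2=4 → after 1×micro: -1; S1 reads c0=-1 → after 1×micro: 4; S2 reads c1=4 → after 1×micro: 4 ⇒ (c0=-1, c1=4, c2=4)
macro 5: S0 reads c2=4 → after 1×micro: -1; S1 reads c0=-1 → after 1×micro: 4; S2 reads c1=4 → after 1×micro: 4 ⇒ (c0=-1, c1=4, c2=4)
macro 6: S0 reads c2=4 → after 1×micro: -1; S1 reads c0=-1 → after 1×micro: 4; S2 reads c1=4 → after 1×micro: 4 ⇒ (c0=-1, c1=4, c2=4)
macro 7: S0 reads c2=4 → after 1×micro: -1; S1 reads c0=-1 → after 1×micro: 4; S2 reads c1=4 → after 1×micro: 4 ⇒ (c0=-1, c1=4, c2=4)
macro 8: S0 reads c2=4 → after 1×micro: -1; S1 reads c0=-1 → after 1×micro: 4; S2 reads c1=4 → after 1×micro: 4 ⇒ (c0=-1, c1=4, c2=4)

c2 at macro-step 6 = 4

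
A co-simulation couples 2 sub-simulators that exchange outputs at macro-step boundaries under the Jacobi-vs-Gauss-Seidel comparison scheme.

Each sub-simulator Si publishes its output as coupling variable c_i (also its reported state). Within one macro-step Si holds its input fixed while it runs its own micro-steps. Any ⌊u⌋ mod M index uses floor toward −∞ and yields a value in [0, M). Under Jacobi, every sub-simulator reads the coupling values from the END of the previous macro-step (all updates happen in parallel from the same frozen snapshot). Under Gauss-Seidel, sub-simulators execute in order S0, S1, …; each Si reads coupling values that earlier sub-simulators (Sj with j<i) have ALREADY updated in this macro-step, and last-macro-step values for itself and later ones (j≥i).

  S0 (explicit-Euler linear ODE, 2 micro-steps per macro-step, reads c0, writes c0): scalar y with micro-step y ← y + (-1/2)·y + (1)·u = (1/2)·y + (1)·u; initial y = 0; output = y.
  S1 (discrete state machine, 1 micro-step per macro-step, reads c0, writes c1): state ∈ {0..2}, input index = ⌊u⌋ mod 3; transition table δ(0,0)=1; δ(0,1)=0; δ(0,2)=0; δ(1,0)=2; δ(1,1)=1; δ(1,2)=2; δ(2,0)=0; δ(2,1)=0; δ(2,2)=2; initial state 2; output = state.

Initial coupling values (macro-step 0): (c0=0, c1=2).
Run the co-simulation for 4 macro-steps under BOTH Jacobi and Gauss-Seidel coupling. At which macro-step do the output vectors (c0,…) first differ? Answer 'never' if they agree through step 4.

[Jacobi] macro 1: S0 reads c0=0 → after 2×micro: 0; S1 reads c0=0 → after 1×micro: 0 ⇒ (c0=0, c1=0)
[Jacobi] macro 2: S0 reads c0=0 → after 2×micro: 0; S1 reads c0=0 → after 1×micro: 1 ⇒ (c0=0, c1=1)
[Jacobi] macro 3: S0 reads c0=0 → after 2×micro: 0; S1 reads c0=0 → after 1×micro: 2 ⇒ (c0=0, c1=2)
[Jacobi] macro 4: S0 reads c0=0 → after 2×micro: 0; S1 reads c0=0 → after 1×micro: 0 ⇒ (c0=0, c1=0)
[Gauss-Seidel] macro 1: S0 reads c0=0 → after 2×micro: 0; S1 reads c0=0 → after 1×micro: 0 ⇒ (c0=0, c1=0)
[Gauss-Seidel] macro 2: S0 reads c0=0 → after 2×micro: 0; S1 reads c0=0 → after 1×micro: 1 ⇒ (c0=0, c1=1)
[Gauss-Seidel] macro 3: S0 reads c0=0 → after 2×micro: 0; S1 reads c0=0 → after 1×micro: 2 ⇒ (c0=0, c1=2)
[Gauss-Seidel] macro 4: S0 reads c0=0 → after 2×micro: 0; S1 reads c0=0 → after 1×micro: 0 ⇒ (c0=0, c1=0)

first divergence at macro-step: never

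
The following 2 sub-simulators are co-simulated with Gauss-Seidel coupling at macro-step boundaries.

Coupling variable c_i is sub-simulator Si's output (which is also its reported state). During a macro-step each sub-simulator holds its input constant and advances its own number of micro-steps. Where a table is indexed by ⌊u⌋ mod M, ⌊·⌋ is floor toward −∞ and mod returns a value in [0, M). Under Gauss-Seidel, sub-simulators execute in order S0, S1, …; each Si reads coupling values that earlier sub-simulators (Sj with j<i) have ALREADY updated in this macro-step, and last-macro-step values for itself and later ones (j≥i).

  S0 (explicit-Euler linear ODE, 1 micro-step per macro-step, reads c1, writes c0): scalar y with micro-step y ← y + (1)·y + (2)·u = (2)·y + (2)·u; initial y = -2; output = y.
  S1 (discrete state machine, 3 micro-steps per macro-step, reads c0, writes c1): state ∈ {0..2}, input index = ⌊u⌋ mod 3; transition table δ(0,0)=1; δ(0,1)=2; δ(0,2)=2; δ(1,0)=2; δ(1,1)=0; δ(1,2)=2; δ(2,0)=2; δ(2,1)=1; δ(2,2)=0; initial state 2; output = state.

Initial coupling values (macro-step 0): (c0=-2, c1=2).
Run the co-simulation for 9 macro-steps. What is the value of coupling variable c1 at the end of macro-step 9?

c1 at macro-step 9 = 2

macro 1: S0 reads c1=2 → after 1×micro: 0; S1 reads c0=0 → after 3×micro: 2 ⇒ (c0=0, c1=2)
macro 2: S0 reads c1=2 → after 1×micro: 4; S1 reads c0=4 → after 3×micro: 2 ⇒ (c0=4, c1=2)
macro 3: S0 reads c1=2 → after 1×micro: 12; S1 reads c0=12 → after 3×micro: 2 ⇒ (c0=12, c1=2)
macro 4: S0 reads c1=2 → after 1×micro: 28; S1 reads c0=28 → after 3×micro: 2 ⇒ (c0=28, c1=2)
macro 5: S0 reads c1=2 → after 1×micro: 60; S1 reads c0=60 → after 3×micro: 2 ⇒ (c0=60, c1=2)
macro 6: S0 reads c1=2 → after 1×micro: 124; S1 reads c0=124 → after 3×micro: 2 ⇒ (c0=124, c1=2)
macro 7: S0 reads c1=2 → after 1×micro: 252; S1 reads c0=252 → after 3×micro: 2 ⇒ (c0=252, c1=2)
macro 8: S0 reads c1=2 → after 1×micro: 508; S1 reads c0=508 → after 3×micro: 2 ⇒ (c0=508, c1=2)
macro 9: S0 reads c1=2 → after 1×micro: 1020; S1 reads c0=1020 → after 3×micro: 2 ⇒ (c0=1020, c1=2)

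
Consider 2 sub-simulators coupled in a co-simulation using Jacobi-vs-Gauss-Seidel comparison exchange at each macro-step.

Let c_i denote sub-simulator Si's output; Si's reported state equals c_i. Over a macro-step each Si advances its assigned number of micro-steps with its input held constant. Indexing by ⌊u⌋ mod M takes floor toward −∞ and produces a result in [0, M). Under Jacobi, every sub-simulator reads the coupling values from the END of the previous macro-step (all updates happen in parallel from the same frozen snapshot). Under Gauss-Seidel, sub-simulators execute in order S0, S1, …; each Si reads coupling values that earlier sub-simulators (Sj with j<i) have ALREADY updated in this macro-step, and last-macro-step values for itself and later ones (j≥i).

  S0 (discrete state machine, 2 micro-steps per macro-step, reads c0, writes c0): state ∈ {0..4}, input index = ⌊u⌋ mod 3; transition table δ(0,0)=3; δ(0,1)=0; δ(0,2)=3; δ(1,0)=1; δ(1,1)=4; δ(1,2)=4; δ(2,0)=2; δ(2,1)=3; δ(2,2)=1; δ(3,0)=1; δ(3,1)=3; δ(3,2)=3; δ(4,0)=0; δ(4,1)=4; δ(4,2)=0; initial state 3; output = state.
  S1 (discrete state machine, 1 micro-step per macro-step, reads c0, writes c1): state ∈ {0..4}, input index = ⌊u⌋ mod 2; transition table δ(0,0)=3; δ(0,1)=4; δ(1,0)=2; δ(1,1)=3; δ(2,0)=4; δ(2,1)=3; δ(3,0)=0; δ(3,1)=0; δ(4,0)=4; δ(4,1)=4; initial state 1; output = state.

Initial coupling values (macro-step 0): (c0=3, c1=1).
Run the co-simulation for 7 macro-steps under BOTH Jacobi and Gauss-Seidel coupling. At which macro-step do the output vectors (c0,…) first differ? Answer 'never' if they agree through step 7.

first divergence at macro-step: never

[Jacobi] macro 1: S0 reads c0=3 → after 2×micro: 1; S1 reads c0=3 → after 1×micro: 3 ⇒ (c0=1, c1=3)
[Jacobi] macro 2: S0 reads c0=1 → after 2×micro: 4; S1 reads c0=1 → after 1×micro: 0 ⇒ (c0=4, c1=0)
[Jacobi] macro 3: S0 reads c0=4 → after 2×micro: 4; S1 reads c0=4 → after 1×micro: 3 ⇒ (c0=4, c1=3)
[Jacobi] macro 4: S0 reads c0=4 → after 2×micro: 4; S1 reads c0=4 → after 1×micro: 0 ⇒ (c0=4, c1=0)
[Jacobi] macro 5: S0 reads c0=4 → after 2×micro: 4; S1 reads c0=4 → after 1×micro: 3 ⇒ (c0=4, c1=3)
[Jacobi] macro 6: S0 reads c0=4 → after 2×micro: 4; S1 reads c0=4 → after 1×micro: 0 ⇒ (c0=4, c1=0)
[Jacobi] macro 7: S0 reads c0=4 → after 2×micro: 4; S1 reads c0=4 → after 1×micro: 3 ⇒ (c0=4, c1=3)
[Gauss-Seidel] macro 1: S0 reads c0=3 → after 2×micro: 1; S1 reads c0=1 → after 1×micro: 3 ⇒ (c0=1, c1=3)
[Gauss-Seidel] macro 2: S0 reads c0=1 → after 2×micro: 4; S1 reads c0=4 → after 1×micro: 0 ⇒ (c0=4, c1=0)
[Gauss-Seidel] macro 3: S0 reads c0=4 → after 2×micro: 4; S1 reads c0=4 → after 1×micro: 3 ⇒ (c0=4, c1=3)
[Gauss-Seidel] macro 4: S0 reads c0=4 → after 2×micro: 4; S1 reads c0=4 → after 1×micro: 0 ⇒ (c0=4, c1=0)
[Gauss-Seidel] macro 5: S0 reads c0=4 → after 2×micro: 4; S1 reads c0=4 → after 1×micro: 3 ⇒ (c0=4, c1=3)
[Gauss-Seidel] macro 6: S0 reads c0=4 → after 2×micro: 4; S1 reads c0=4 → after 1×micro: 0 ⇒ (c0=4, c1=0)
[Gauss-Seidel] macro 7: S0 reads c0=4 → after 2×micro: 4; S1 reads c0=4 → after 1×micro: 3 ⇒ (c0=4, c1=3)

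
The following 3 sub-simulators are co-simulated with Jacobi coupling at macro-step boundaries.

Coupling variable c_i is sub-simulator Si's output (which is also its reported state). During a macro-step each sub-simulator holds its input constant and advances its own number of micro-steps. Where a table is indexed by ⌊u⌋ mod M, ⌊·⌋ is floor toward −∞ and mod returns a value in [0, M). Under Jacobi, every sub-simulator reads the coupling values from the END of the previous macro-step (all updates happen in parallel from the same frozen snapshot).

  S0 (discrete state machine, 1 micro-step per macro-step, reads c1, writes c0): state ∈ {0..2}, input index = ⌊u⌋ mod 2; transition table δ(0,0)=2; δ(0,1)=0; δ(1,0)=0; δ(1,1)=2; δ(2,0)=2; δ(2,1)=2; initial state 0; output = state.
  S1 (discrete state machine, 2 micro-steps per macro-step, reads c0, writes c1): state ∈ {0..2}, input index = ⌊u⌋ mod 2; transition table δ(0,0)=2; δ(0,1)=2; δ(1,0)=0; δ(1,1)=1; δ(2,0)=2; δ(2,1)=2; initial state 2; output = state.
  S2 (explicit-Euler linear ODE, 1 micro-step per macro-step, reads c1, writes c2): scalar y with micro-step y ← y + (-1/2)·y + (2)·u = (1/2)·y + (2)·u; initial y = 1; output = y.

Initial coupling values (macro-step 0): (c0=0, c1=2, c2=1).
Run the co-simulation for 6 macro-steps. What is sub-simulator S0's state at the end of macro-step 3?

macro 1: S0 reads c1=2 → after 1×micro: 2; S1 reads c0=0 → after 2×micro: 2; S2 reads c1=2 → after 1×micro: 9/2 ⇒ (c0=2, c1=2, c2=9/2)
macro 2: S0 reads c1=2 → after 1×micro: 2; S1 reads c0=2 → after 2×micro: 2; S2 reads c1=2 → after 1×micro: 25/4 ⇒ (c0=2, c1=2, c2=25/4)
macro 3: S0 reads c1=2 → after 1×micro: 2; S1 reads c0=2 → after 2×micro: 2; S2 reads c1=2 → after 1×micro: 57/8 ⇒ (c0=2, c1=2, c2=57/8)
macro 4: S0 reads c1=2 → after 1×micro: 2; S1 reads c0=2 → after 2×micro: 2; S2 reads c1=2 → after 1×micro: 121/16 ⇒ (c0=2, c1=2, c2=121/16)
macro 5: S0 reads c1=2 → after 1×micro: 2; S1 reads c0=2 → after 2×micro: 2; S2 reads c1=2 → after 1×micro: 249/32 ⇒ (c0=2, c1=2, c2=249/32)
macro 6: S0 reads c1=2 → after 1×micro: 2; S1 reads c0=2 → after 2×micro: 2; S2 reads c1=2 → after 1×micro: 505/64 ⇒ (c0=2, c1=2, c2=505/64)

S0 state at macro-step 3 = 2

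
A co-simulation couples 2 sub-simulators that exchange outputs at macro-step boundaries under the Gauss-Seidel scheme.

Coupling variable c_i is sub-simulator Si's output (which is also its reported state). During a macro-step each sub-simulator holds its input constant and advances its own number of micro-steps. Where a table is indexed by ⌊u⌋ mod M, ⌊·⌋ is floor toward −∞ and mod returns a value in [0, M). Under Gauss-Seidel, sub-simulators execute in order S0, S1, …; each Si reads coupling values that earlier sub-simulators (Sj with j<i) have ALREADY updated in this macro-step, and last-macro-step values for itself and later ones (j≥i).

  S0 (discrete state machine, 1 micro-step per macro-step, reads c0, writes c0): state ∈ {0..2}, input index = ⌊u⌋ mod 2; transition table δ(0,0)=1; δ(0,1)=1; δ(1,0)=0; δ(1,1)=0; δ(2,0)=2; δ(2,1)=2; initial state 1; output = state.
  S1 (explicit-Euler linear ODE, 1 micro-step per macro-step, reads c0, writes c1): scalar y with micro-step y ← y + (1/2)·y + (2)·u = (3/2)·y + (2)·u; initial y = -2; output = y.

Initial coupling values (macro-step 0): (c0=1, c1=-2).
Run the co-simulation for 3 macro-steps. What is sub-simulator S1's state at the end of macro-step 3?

S1 state at macro-step 3 = -15/4

macro 1: S0 reads c0=1 → after 1×micro: 0; S1 reads c0=0 → after 1×micro: -3 ⇒ (c0=0, c1=-3)
macro 2: S0 reads c0=0 → after 1×micro: 1; S1 reads c0=1 → after 1×micro: -5/2 ⇒ (c0=1, c1=-5/2)
macro 3: S0 reads c0=1 → after 1×micro: 0; S1 reads c0=0 → after 1×micro: -15/4 ⇒ (c0=0, c1=-15/4)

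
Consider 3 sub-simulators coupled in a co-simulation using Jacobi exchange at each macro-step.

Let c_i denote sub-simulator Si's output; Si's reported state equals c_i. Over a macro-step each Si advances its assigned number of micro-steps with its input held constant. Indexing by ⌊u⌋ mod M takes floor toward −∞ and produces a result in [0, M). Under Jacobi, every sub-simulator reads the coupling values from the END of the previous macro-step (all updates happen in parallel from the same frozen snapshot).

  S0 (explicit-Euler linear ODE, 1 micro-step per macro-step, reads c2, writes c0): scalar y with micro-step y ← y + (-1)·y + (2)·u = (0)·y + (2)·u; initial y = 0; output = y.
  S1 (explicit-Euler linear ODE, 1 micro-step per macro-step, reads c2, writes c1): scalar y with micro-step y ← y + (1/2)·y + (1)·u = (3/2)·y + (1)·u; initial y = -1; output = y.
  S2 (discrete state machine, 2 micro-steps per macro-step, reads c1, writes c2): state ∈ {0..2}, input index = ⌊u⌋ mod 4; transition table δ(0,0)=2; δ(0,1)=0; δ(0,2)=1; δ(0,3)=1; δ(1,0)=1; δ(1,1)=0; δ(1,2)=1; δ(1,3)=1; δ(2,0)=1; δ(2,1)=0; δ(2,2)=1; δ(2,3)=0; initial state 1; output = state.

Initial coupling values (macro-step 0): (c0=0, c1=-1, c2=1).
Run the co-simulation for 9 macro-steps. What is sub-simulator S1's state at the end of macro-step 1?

S1 state at macro-step 1 = -1/2

macro 1: S0 reads c2=1 → after 1×micro: 2; S1 reads c2=1 → after 1×micro: -1/2; S2 reads c1=-1 → after 2×micro: 1 ⇒ (c0=2, c1=-1/2, c2=1)
macro 2: S0 reads c2=1 → after 1×micro: 2; S1 reads c2=1 → after 1×micro: 1/4; S2 reads c1=-1/2 → after 2×micro: 1 ⇒ (c0=2, c1=1/4, c2=1)
macro 3: S0 reads c2=1 → after 1×micro: 2; S1 reads c2=1 → after 1×micro: 11/8; S2 reads c1=1/4 → after 2×micro: 1 ⇒ (c0=2, c1=11/8, c2=1)
macro 4: S0 reads c2=1 → after 1×micro: 2; S1 reads c2=1 → after 1×micro: 49/16; S2 reads c1=11/8 → after 2×micro: 0 ⇒ (c0=2, c1=49/16, c2=0)
macro 5: S0 reads c2=0 → after 1×micro: 0; S1 reads c2=0 → after 1×micro: 147/32; S2 reads c1=49/16 → after 2×micro: 1 ⇒ (c0=0, c1=147/32, c2=1)
macro 6: S0 reads c2=1 → after 1×micro: 2; S1 reads c2=1 → after 1×micro: 505/64; S2 reads c1=147/32 → after 2×micro: 1 ⇒ (c0=2, c1=505/64, c2=1)
macro 7: S0 reads c2=1 → after 1×micro: 2; S1 reads c2=1 → after 1×micro: 1643/128; S2 reads c1=505/64 → after 2×micro: 1 ⇒ (c0=2, c1=1643/128, c2=1)
macro 8: S0 reads c2=1 → after 1×micro: 2; S1 reads c2=1 → after 1×micro: 5185/256; S2 reads c1=1643/128 → after 2×micro: 1 ⇒ (c0=2, c1=5185/256, c2=1)
macro 9: S0 reads c2=1 → after 1×micro: 2; S1 reads c2=1 → after 1×micro: 16067/512; S2 reads c1=5185/256 → after 2×micro: 1 ⇒ (c0=2, c1=16067/512, c2=1)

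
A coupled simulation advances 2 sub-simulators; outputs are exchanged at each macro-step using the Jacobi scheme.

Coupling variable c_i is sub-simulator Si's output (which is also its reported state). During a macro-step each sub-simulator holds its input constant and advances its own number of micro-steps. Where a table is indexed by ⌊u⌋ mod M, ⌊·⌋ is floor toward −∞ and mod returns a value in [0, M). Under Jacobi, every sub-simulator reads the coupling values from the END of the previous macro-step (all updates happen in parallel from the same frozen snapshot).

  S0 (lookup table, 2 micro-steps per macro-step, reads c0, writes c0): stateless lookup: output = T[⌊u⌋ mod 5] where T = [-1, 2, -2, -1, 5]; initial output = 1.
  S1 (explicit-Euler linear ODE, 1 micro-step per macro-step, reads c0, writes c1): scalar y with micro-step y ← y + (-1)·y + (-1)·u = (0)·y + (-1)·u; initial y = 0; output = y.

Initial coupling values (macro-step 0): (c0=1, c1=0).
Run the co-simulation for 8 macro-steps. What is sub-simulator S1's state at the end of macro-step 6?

macro 1: S0 reads c0=1 → after 2×micro: 2; S1 reads c0=1 → after 1×micro: -1 ⇒ (c0=2, c1=-1)
macro 2: S0 reads c0=2 → after 2×micro: -2; S1 reads c0=2 → after 1×micro: -2 ⇒ (c0=-2, c1=-2)
macro 3: S0 reads c0=-2 → after 2×micro: -1; S1 reads c0=-2 → after 1×micro: 2 ⇒ (c0=-1, c1=2)
macro 4: S0 reads c0=-1 → after 2×micro: 5; S1 reads c0=-1 → after 1×micro: 1 ⇒ (c0=5, c1=1)
macro 5: S0 reads c0=5 → after 2×micro: -1; S1 reads c0=5 → after 1×micro: -5 ⇒ (c0=-1, c1=-5)
macro 6: S0 reads c0=-1 → after 2×micro: 5; S1 reads c0=-1 → after 1×micro: 1 ⇒ (c0=5, c1=1)
macro 7: S0 reads c0=5 → after 2×micro: -1; S1 reads c0=5 → after 1×micro: -5 ⇒ (c0=-1, c1=-5)
macro 8: S0 reads c0=-1 → after 2×micro: 5; S1 reads c0=-1 → after 1×micro: 1 ⇒ (c0=5, c1=1)

S1 state at macro-step 6 = 1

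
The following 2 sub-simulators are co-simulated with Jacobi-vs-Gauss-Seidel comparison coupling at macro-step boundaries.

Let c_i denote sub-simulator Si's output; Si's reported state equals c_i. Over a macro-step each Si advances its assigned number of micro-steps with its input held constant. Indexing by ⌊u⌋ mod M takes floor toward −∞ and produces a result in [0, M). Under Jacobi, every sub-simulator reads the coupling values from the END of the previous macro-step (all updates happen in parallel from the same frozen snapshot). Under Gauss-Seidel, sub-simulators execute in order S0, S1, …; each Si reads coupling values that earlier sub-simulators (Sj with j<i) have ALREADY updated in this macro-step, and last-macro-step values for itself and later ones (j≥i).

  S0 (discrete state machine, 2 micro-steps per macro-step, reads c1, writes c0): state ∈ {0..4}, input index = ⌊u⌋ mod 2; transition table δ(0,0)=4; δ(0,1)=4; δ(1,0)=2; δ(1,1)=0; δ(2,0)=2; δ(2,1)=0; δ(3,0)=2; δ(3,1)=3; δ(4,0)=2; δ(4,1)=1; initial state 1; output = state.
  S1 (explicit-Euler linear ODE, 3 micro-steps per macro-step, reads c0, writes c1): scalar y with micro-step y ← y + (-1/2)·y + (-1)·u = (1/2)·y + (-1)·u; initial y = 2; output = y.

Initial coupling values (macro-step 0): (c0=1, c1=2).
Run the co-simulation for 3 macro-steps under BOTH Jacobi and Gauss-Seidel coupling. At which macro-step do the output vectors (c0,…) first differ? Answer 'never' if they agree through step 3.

first divergence at macro-step: 1

[Jacobi] macro 1: S0 reads c1=2 → after 2×micro: 2; S1 reads c0=1 → after 3×micro: -3/2 ⇒ (c0=2, c1=-3/2)
[Jacobi] macro 2: S0 reads c1=-3/2 → after 2×micro: 2; S1 reads c0=2 → after 3×micro: -59/16 ⇒ (c0=2, c1=-59/16)
[Jacobi] macro 3: S0 reads c1=-59/16 → after 2×micro: 2; S1 reads c0=2 → after 3×micro: -507/128 ⇒ (c0=2, c1=-507/128)
[Gauss-Seidel] macro 1: S0 reads c1=2 → after 2×micro: 2; S1 reads c0=2 → after 3×micro: -13/4 ⇒ (c0=2, c1=-13/4)
[Gauss-Seidel] macro 2: S0 reads c1=-13/4 → after 2×micro: 2; S1 reads c0=2 → after 3×micro: -125/32 ⇒ (c0=2, c1=-125/32)
[Gauss-Seidel] macro 3: S0 reads c1=-125/32 → after 2×micro: 2; S1 reads c0=2 → after 3×micro: -1021/256 ⇒ (c0=2, c1=-1021/256)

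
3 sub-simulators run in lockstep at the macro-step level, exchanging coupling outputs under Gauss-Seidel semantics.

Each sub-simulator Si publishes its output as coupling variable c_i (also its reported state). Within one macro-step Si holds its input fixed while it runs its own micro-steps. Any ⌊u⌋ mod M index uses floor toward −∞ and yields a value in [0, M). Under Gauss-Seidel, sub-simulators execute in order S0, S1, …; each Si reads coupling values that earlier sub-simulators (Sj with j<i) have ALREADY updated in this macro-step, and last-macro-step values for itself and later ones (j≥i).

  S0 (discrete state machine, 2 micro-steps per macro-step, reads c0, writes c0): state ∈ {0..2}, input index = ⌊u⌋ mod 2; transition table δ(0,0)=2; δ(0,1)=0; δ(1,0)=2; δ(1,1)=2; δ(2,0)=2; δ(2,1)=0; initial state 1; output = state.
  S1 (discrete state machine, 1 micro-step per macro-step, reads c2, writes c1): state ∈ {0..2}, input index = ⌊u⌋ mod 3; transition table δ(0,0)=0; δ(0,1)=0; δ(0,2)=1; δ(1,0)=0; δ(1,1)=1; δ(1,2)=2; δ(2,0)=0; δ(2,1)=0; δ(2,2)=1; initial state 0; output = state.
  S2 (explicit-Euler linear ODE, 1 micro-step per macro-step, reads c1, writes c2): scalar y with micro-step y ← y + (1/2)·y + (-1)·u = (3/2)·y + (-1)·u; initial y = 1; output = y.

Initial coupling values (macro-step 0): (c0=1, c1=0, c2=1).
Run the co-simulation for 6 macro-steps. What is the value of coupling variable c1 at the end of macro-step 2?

c1 at macro-step 2 = 0

macro 1: S0 reads c0=1 → after 2×micro: 0; S1 reads c2=1 → after 1×micro: 0; S2 reads c1=0 → after 1×micro: 3/2 ⇒ (c0=0, c1=0, c2=3/2)
macro 2: S0 reads c0=0 → after 2×micro: 2; S1 reads c2=3/2 → after 1×micro: 0; S2 reads c1=0 → after 1×micro: 9/4 ⇒ (c0=2, c1=0, c2=9/4)
macro 3: S0 reads c0=2 → after 2×micro: 2; S1 reads c2=9/4 → after 1×micro: 1; S2 reads c1=1 → after 1×micro: 19/8 ⇒ (c0=2, c1=1, c2=19/8)
macro 4: S0 reads c0=2 → after 2×micro: 2; S1 reads c2=19/8 → after 1×micro: 2; S2 reads c1=2 → after 1×micro: 25/16 ⇒ (c0=2, c1=2, c2=25/16)
macro 5: S0 reads c0=2 → after 2×micro: 2; S1 reads c2=25/16 → after 1×micro: 0; S2 reads c1=0 → after 1×micro: 75/32 ⇒ (c0=2, c1=0, c2=75/32)
macro 6: S0 reads c0=2 → after 2×micro: 2; S1 reads c2=75/32 → after 1×micro: 1; S2 reads c1=1 → after 1×micro: 161/64 ⇒ (c0=2, c1=1, c2=161/64)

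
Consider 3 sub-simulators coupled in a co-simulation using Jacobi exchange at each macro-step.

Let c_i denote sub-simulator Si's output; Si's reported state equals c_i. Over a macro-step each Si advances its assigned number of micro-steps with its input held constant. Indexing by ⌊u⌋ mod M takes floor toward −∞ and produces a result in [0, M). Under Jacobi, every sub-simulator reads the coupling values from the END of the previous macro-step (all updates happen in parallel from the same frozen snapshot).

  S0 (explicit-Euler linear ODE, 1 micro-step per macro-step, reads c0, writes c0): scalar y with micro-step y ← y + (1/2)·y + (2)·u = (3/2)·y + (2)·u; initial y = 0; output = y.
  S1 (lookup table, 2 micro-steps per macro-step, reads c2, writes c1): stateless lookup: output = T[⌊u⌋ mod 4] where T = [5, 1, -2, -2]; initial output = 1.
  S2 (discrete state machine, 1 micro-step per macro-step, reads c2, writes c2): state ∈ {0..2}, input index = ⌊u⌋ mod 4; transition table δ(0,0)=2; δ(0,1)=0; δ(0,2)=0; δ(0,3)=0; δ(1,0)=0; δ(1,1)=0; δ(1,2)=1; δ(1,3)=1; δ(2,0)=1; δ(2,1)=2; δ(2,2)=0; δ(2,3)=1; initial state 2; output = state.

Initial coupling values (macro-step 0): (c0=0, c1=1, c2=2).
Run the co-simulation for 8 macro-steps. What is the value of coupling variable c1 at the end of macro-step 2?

c1 at macro-step 2 = 5

macro 1: S0 reads c0=0 → after 1×micro: 0; S1 reads c2=2 → after 2×micro: -2; S2 reads c2=2 → after 1×micro: 0 ⇒ (c0=0, c1=-2, c2=0)
macro 2: S0 reads c0=0 → after 1×micro: 0; S1 reads c2=0 → after 2×micro: 5; S2 reads c2=0 → after 1×micro: 2 ⇒ (c0=0, c1=5, c2=2)
macro 3: S0 reads c0=0 → after 1×micro: 0; S1 reads c2=2 → after 2×micro: -2; S2 reads c2=2 → after 1×micro: 0 ⇒ (c0=0, c1=-2, c2=0)
macro 4: S0 reads c0=0 → after 1×micro: 0; S1 reads c2=0 → after 2×micro: 5; S2 reads c2=0 → after 1×micro: 2 ⇒ (c0=0, c1=5, c2=2)
macro 5: S0 reads c0=0 → after 1×micro: 0; S1 reads c2=2 → after 2×micro: -2; S2 reads c2=2 → after 1×micro: 0 ⇒ (c0=0, c1=-2, c2=0)
macro 6: S0 reads c0=0 → after 1×micro: 0; S1 reads c2=0 → after 2×micro: 5; S2 reads c2=0 → after 1×micro: 2 ⇒ (c0=0, c1=5, c2=2)
macro 7: S0 reads c0=0 → after 1×micro: 0; S1 reads c2=2 → after 2×micro: -2; S2 reads c2=2 → after 1×micro: 0 ⇒ (c0=0, c1=-2, c2=0)
macro 8: S0 reads c0=0 → after 1×micro: 0; S1 reads c2=0 → after 2×micro: 5; S2 reads c2=0 → after 1×micro: 2 ⇒ (c0=0, c1=5, c2=2)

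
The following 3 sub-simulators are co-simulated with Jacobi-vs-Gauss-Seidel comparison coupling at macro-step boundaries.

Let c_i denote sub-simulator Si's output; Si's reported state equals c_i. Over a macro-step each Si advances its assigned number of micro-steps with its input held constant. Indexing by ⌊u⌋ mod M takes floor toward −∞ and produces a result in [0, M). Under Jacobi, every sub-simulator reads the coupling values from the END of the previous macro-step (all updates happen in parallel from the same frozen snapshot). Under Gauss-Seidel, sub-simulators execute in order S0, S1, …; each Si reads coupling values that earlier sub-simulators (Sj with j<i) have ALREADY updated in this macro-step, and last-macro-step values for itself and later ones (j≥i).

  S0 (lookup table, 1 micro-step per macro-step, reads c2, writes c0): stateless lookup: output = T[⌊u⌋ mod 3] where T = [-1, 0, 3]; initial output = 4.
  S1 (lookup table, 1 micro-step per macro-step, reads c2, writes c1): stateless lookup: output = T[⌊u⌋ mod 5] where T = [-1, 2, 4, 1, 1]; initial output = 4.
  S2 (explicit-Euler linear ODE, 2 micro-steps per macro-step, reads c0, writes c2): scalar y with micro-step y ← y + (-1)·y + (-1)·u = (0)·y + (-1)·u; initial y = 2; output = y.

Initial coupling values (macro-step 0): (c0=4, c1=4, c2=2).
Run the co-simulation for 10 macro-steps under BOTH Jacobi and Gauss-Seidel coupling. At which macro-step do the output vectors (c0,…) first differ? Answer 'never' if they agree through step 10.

first divergence at macro-step: 1

[Jacobi] macro 1: S0 reads c2=2 → after 1×micro: 3; S1 reads c2=2 → after 1×micro: 4; S2 reads c0=4 → after 2×micro: -4 ⇒ (c0=3, c1=4, c2=-4)
[Jacobi] macro 2: S0 reads c2=-4 → after 1×micro: 3; S1 reads c2=-4 → after 1×micro: 2; S2 reads c0=3 → after 2×micro: -3 ⇒ (c0=3, c1=2, c2=-3)
[Jacobi] macro 3: S0 reads c2=-3 → after 1×micro: -1; S1 reads c2=-3 → after 1×micro: 4; S2 reads c0=3 → after 2×micro: -3 ⇒ (c0=-1, c1=4, c2=-3)
[Jacobi] macro 4: S0 reads c2=-3 → after 1×micro: -1; S1 reads c2=-3 → after 1×micro: 4; S2 reads c0=-1 → after 2×micro: 1 ⇒ (c0=-1, c1=4, c2=1)
[Jacobi] macro 5: S0 reads c2=1 → after 1×micro: 0; S1 reads c2=1 → after 1×micro: 2; S2 reads c0=-1 → after 2×micro: 1 ⇒ (c0=0, c1=2, c2=1)
[Jacobi] macro 6: S0 reads c2=1 → after 1×micro: 0; S1 reads c2=1 → after 1×micro: 2; S2 reads c0=0 → after 2×micro: 0 ⇒ (c0=0, c1=2, c2=0)
[Jacobi] macro 7: S0 reads c2=0 → after 1×micro: -1; S1 reads c2=0 → after 1×micro: -1; S2 reads c0=0 → after 2×micro: 0 ⇒ (c0=-1, c1=-1, c2=0)
[Jacobi] macro 8: S0 reads c2=0 → after 1×micro: -1; S1 reads c2=0 → after 1×micro: -1; S2 reads c0=-1 → after 2×micro: 1 ⇒ (c0=-1, c1=-1, c2=1)
[Jacobi] macro 9: S0 reads c2=1 → after 1×micro: 0; S1 reads c2=1 → after 1×micro: 2; S2 reads c0=-1 → after 2×micro: 1 ⇒ (c0=0, c1=2, c2=1)
[Jacobi] macro 10: S0 reads c2=1 → after 1×micro: 0; S1 reads c2=1 → after 1×micro: 2; S2 reads c0=0 → after 2×micro: 0 ⇒ (c0=0, c1=2, c2=0)
[Gauss-Seidel] macro 1: S0 reads c2=2 → after 1×micro: 3; S1 reads c2=2 → after 1×micro: 4; S2 reads c0=3 → after 2×micro: -3 ⇒ (c0=3, c1=4, c2=-3)
[Gauss-Seidel] macro 2: S0 reads c2=-3 → after 1×micro: -1; S1 reads c2=-3 → after 1×micro: 4; S2 reads c0=-1 → after 2×micro: 1 ⇒ (c0=-1, c1=4, c2=1)
[Gauss-Seidel] macro 3: S0 reads c2=1 → after 1×micro: 0; S1 reads c2=1 → after 1×micro: 2; S2 reads c0=0 → after 2×micro: 0 ⇒ (c0=0, c1=2, c2=0)
[Gauss-Seidel] macro 4: S0 reads c2=0 → after 1×micro: -1; S1 reads c2=0 → after 1×micro: -1; S2 reads c0=-1 → after 2×micro: 1 ⇒ (c0=-1, c1=-1, c2=1)
[Gauss-Seidel] macro 5: S0 reads c2=1 → after 1×micro: 0; S1 reads c2=1 → after 1×micro: 2; S2 reads c0=0 → after 2×micro: 0 ⇒ (c0=0, c1=2, c2=0)
[Gauss-Seidel] macro 6: S0 reads c2=0 → after 1×micro: -1; S1 reads c2=0 → after 1×micro: -1; S2 reads c0=-1 → after 2×micro: 1 ⇒ (c0=-1, c1=-1, c2=1)
[Gauss-Seidel] macro 7: S0 reads c2=1 → after 1×micro: 0; S1 reads c2=1 → after 1×micro: 2; S2 reads c0=0 → after 2×micro: 0 ⇒ (c0=0, c1=2, c2=0)
[Gauss-Seidel] macro 8: S0 reads c2=0 → after 1×micro: -1; S1 reads c2=0 → after 1×micro: -1; S2 reads c0=-1 → after 2×micro: 1 ⇒ (c0=-1, c1=-1, c2=1)
[Gauss-Seidel] macro 9: S0 reads c2=1 → after 1×micro: 0; S1 reads c2=1 → after 1×micro: 2; S2 reads c0=0 → after 2×micro: 0 ⇒ (c0=0, c1=2, c2=0)
[Gauss-Seidel] macro 10: S0 reads c2=0 → after 1×micro: -1; S1 reads c2=0 → after 1×micro: -1; S2 reads c0=-1 → after 2×micro: 1 ⇒ (c0=-1, c1=-1, c2=1)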